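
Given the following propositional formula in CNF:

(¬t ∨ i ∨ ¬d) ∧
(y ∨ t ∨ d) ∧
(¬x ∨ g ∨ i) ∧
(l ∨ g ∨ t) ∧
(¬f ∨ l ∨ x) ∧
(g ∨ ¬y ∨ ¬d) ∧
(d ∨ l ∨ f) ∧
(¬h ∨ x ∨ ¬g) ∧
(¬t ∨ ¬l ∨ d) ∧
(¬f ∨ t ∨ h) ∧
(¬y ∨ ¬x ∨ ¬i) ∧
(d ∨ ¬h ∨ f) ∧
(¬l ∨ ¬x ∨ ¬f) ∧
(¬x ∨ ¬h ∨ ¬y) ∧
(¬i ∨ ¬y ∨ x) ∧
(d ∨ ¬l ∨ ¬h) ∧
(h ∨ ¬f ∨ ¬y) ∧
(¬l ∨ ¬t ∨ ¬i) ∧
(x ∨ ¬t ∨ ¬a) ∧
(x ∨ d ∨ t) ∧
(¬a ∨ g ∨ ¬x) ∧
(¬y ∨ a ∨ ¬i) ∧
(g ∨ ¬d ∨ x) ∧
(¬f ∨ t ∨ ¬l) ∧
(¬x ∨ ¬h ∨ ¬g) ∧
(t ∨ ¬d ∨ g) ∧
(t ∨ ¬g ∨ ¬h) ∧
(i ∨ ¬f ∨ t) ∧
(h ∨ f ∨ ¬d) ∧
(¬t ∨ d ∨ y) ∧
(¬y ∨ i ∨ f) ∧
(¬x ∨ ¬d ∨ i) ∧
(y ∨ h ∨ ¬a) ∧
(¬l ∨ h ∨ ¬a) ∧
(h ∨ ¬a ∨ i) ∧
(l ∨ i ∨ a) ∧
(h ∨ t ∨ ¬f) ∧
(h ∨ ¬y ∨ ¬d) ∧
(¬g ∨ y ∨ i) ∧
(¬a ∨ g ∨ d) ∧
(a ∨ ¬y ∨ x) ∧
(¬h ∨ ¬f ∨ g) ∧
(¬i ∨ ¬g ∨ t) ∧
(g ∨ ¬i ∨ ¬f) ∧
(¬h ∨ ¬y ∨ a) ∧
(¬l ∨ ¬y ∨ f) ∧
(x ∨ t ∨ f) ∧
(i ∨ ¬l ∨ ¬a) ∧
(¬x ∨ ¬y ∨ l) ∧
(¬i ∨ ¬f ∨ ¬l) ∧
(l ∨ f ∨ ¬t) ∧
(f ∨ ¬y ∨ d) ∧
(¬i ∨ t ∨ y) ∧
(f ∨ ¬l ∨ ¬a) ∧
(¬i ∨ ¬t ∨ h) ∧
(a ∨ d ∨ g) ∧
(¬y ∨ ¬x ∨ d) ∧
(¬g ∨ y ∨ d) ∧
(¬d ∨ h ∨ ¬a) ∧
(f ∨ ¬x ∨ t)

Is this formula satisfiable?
No

No, the formula is not satisfiable.

No assignment of truth values to the variables can make all 60 clauses true simultaneously.

The formula is UNSAT (unsatisfiable).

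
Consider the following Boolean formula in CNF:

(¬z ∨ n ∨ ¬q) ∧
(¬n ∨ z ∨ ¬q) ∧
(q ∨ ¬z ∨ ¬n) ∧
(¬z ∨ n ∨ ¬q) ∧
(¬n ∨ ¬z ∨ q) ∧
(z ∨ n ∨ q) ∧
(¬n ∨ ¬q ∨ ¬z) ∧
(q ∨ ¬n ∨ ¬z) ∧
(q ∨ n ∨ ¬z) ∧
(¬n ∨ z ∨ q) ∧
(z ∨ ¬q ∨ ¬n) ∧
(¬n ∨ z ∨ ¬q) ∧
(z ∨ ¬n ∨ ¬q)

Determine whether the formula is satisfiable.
Yes

Yes, the formula is satisfiable.

One satisfying assignment is: n=False, z=False, q=True

Verification: With this assignment, all 13 clauses evaluate to true.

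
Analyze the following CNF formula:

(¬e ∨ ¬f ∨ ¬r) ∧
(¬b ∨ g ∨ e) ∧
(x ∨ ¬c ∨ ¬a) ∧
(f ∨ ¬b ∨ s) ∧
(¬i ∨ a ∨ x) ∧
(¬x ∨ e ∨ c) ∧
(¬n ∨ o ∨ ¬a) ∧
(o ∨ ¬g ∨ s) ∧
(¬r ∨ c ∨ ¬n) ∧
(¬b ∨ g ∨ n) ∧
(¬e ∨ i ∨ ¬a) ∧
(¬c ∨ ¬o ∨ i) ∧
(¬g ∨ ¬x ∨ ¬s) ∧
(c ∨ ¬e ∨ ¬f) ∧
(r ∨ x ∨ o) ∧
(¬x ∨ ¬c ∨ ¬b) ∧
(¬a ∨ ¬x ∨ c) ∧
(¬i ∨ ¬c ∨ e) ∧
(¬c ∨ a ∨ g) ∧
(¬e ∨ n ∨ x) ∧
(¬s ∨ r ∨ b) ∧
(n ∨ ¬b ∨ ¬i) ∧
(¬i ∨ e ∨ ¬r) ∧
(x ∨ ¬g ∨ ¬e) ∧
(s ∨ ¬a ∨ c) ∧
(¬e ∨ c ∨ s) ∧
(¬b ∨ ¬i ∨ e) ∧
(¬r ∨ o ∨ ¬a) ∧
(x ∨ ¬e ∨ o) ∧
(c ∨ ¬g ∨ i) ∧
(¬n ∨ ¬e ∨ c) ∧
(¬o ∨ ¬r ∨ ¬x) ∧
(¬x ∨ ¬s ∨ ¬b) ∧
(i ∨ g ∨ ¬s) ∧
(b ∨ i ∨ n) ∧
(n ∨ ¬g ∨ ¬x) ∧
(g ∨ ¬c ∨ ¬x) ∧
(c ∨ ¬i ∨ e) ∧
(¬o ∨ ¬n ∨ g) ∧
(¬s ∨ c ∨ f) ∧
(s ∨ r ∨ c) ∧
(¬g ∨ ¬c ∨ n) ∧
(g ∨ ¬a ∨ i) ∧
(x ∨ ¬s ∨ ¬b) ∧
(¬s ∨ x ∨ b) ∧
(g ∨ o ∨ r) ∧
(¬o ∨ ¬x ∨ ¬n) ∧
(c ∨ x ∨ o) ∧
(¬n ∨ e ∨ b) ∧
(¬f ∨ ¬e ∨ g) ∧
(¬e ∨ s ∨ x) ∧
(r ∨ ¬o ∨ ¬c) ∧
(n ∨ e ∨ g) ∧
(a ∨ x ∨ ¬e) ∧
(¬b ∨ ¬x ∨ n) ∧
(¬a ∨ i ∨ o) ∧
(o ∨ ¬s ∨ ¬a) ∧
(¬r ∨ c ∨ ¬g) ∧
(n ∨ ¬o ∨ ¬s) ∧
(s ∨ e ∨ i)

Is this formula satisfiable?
No

No, the formula is not satisfiable.

No assignment of truth values to the variables can make all 60 clauses true simultaneously.

The formula is UNSAT (unsatisfiable).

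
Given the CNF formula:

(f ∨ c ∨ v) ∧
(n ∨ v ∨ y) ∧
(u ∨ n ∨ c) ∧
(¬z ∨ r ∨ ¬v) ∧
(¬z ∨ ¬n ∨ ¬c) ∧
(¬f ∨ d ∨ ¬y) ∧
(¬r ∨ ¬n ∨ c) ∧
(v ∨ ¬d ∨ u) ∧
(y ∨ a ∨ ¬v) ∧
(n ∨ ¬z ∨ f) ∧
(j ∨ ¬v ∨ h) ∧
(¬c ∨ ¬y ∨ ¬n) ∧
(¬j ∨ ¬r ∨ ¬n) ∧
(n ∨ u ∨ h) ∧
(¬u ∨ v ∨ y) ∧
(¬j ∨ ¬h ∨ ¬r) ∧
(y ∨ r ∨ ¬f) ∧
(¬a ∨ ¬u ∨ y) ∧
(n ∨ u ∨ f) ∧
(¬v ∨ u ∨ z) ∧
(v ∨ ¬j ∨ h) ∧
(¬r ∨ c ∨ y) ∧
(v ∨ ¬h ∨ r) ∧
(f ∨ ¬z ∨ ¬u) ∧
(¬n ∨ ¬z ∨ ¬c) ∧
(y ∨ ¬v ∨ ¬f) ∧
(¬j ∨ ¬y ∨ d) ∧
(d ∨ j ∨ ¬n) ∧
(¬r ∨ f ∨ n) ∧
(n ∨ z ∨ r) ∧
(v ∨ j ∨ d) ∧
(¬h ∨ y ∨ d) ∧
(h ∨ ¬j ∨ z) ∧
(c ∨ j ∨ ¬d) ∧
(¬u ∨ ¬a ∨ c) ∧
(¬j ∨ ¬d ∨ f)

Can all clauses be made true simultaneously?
Yes

Yes, the formula is satisfiable.

One satisfying assignment is: u=True, a=False, z=False, c=True, d=True, r=True, j=False, v=False, h=False, n=False, y=True, f=True

Verification: With this assignment, all 36 clauses evaluate to true.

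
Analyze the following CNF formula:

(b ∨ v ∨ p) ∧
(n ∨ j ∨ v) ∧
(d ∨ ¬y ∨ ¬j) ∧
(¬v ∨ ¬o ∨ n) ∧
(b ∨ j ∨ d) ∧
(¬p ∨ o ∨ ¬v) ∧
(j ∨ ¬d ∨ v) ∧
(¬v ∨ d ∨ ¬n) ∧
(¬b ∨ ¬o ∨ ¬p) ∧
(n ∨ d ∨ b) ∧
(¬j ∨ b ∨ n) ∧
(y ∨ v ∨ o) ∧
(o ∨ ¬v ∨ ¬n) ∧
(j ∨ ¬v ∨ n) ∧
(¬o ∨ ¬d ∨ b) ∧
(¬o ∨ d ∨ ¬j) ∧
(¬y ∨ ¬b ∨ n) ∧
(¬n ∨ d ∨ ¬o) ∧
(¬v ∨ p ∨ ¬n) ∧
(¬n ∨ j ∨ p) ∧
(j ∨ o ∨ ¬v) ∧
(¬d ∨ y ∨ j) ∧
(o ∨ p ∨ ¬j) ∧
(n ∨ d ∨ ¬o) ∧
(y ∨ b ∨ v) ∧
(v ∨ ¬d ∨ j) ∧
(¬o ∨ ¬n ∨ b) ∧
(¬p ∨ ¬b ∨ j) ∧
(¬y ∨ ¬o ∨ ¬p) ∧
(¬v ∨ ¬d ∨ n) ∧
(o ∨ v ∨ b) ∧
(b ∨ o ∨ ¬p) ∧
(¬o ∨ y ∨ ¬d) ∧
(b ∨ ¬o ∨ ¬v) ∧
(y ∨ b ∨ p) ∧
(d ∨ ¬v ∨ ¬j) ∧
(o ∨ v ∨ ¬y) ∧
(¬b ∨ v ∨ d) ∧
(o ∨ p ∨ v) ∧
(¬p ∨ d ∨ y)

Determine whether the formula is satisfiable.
Yes

Yes, the formula is satisfiable.

One satisfying assignment is: o=True, y=True, d=True, v=False, b=True, p=False, n=True, j=True

Verification: With this assignment, all 40 clauses evaluate to true.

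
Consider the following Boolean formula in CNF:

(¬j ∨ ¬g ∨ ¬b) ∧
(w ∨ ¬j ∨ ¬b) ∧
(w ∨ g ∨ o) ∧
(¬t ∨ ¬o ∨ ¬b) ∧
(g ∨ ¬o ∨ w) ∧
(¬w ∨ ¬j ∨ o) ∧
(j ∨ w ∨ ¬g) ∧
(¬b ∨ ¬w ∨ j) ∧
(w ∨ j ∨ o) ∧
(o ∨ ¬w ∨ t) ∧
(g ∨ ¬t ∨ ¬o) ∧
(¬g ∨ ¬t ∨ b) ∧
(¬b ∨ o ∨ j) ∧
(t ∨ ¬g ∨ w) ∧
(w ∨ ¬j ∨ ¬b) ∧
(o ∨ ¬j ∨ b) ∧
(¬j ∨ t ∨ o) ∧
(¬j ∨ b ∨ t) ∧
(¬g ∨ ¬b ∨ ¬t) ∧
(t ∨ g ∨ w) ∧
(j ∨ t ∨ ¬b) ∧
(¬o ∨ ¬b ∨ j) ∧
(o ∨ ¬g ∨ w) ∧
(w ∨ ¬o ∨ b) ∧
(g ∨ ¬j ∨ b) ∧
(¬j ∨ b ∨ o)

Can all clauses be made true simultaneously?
Yes

Yes, the formula is satisfiable.

One satisfying assignment is: b=False, g=False, t=True, w=True, o=False, j=False

Verification: With this assignment, all 26 clauses evaluate to true.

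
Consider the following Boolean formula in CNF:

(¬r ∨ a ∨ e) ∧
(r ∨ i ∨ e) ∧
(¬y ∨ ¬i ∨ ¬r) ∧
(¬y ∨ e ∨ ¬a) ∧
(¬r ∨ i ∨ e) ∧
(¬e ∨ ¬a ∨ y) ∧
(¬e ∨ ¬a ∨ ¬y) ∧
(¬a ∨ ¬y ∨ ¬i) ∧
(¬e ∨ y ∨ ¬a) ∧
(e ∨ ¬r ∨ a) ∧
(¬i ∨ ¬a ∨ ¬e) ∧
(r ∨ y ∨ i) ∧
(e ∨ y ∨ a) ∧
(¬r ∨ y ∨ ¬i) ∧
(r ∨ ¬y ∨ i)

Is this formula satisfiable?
Yes

Yes, the formula is satisfiable.

One satisfying assignment is: e=False, a=True, i=True, r=False, y=False

Verification: With this assignment, all 15 clauses evaluate to true.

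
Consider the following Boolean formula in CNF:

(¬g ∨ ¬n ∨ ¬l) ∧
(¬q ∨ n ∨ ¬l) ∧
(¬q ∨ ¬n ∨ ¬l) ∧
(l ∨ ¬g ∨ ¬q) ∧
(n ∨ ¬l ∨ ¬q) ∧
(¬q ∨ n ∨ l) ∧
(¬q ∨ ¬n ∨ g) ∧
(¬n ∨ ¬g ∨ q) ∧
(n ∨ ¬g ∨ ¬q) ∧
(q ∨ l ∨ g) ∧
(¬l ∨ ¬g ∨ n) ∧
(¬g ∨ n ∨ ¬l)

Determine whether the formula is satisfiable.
Yes

Yes, the formula is satisfiable.

One satisfying assignment is: n=False, l=False, g=True, q=False

Verification: With this assignment, all 12 clauses evaluate to true.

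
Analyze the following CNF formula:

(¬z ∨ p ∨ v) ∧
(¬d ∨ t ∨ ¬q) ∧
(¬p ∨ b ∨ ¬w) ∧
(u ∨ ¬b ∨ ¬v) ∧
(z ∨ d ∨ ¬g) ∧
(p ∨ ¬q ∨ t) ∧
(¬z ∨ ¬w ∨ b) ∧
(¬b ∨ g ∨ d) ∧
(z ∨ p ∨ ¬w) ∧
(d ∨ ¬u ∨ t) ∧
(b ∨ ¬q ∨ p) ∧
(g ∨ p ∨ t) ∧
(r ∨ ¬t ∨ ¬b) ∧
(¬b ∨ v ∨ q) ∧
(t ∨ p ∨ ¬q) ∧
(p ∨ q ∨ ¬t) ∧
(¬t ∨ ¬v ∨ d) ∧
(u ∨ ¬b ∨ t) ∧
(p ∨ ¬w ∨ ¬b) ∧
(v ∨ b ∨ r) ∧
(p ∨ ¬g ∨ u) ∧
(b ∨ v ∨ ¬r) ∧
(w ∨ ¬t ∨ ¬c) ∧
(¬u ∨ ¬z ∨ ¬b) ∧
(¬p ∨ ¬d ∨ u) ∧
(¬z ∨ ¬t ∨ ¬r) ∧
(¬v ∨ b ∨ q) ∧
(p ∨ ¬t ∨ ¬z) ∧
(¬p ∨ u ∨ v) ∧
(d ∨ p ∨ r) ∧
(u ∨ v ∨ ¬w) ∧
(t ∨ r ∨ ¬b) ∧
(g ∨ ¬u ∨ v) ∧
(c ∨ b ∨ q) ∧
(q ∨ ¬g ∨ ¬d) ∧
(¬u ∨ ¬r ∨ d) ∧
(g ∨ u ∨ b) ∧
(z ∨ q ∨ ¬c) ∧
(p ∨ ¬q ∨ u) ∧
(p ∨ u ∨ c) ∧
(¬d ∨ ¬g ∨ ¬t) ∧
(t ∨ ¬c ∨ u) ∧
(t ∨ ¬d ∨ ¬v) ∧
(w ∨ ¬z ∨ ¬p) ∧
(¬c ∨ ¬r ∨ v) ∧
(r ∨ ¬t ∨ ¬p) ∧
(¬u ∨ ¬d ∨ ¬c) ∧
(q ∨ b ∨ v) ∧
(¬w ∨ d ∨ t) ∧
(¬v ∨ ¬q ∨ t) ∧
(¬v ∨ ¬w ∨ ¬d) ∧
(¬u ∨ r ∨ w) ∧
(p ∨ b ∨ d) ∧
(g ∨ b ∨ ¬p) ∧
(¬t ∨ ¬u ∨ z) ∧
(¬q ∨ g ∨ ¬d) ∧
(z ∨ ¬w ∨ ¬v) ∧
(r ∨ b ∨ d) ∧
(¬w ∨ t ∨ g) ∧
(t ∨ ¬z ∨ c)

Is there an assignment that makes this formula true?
No

No, the formula is not satisfiable.

No assignment of truth values to the variables can make all 60 clauses true simultaneously.

The formula is UNSAT (unsatisfiable).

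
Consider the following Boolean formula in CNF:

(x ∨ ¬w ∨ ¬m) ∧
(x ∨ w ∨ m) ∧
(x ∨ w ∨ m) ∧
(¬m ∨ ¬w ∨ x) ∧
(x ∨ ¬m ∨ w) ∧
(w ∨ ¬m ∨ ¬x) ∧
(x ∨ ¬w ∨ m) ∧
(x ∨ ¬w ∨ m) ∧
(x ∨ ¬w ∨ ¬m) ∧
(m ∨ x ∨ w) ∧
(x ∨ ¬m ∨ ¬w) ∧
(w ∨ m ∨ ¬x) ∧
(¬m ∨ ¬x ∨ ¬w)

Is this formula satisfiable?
Yes

Yes, the formula is satisfiable.

One satisfying assignment is: w=True, x=True, m=False

Verification: With this assignment, all 13 clauses evaluate to true.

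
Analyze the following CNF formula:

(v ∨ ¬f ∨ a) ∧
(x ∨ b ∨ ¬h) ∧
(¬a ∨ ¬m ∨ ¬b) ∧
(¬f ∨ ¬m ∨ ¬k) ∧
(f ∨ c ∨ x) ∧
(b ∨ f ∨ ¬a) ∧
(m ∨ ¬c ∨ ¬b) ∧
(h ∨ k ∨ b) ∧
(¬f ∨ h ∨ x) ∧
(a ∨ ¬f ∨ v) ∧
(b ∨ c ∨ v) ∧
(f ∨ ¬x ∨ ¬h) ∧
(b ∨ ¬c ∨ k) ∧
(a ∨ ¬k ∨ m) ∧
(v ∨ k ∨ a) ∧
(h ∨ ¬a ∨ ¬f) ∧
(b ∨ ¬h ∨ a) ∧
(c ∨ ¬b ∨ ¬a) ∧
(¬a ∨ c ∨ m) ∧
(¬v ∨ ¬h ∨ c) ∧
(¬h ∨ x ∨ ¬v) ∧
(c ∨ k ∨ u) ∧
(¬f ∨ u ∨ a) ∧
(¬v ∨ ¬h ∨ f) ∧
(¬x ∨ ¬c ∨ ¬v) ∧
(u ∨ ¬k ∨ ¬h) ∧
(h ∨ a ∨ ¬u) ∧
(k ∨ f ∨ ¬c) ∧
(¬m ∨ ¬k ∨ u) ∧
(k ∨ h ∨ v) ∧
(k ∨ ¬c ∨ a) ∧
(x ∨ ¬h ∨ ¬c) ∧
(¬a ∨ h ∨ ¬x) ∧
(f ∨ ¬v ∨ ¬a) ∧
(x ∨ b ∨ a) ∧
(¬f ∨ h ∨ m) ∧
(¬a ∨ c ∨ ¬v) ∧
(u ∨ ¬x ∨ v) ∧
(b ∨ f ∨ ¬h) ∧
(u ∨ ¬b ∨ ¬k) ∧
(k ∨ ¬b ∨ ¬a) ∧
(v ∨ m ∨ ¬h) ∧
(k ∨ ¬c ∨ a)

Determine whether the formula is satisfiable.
No

No, the formula is not satisfiable.

No assignment of truth values to the variables can make all 43 clauses true simultaneously.

The formula is UNSAT (unsatisfiable).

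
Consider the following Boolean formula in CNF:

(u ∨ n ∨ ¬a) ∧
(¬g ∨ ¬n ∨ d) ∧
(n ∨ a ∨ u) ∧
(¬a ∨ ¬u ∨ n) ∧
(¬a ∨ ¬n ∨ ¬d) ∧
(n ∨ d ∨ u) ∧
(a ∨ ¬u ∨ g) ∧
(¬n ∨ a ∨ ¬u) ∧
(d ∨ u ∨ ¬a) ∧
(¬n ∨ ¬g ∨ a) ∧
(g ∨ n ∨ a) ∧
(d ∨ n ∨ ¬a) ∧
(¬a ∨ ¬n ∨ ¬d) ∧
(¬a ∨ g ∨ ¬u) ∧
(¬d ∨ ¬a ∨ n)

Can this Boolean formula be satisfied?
Yes

Yes, the formula is satisfiable.

One satisfying assignment is: a=False, u=True, n=False, g=True, d=False

Verification: With this assignment, all 15 clauses evaluate to true.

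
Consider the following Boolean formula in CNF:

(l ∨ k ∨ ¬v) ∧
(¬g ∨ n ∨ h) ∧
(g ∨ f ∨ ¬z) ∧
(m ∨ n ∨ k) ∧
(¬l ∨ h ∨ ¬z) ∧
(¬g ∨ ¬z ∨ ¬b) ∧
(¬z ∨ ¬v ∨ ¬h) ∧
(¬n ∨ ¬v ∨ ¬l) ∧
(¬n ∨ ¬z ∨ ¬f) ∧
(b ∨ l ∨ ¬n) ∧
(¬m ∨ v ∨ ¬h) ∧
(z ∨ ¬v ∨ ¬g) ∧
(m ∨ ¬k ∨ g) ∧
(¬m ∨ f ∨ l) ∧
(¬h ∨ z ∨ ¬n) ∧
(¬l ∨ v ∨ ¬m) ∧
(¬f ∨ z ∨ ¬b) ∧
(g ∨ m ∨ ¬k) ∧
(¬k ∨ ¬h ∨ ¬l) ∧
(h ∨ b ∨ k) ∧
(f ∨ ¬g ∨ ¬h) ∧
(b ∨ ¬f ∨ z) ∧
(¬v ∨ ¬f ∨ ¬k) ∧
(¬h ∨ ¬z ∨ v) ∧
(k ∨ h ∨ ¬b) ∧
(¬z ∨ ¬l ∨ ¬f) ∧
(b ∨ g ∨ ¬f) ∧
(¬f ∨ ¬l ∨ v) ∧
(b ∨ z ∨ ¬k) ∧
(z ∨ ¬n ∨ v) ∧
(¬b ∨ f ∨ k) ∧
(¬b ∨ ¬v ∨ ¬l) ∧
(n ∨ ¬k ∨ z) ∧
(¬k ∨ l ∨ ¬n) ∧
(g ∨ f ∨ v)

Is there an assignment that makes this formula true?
Yes

Yes, the formula is satisfiable.

One satisfying assignment is: k=False, n=False, l=True, g=False, z=False, f=False, b=False, m=True, v=True, h=True

Verification: With this assignment, all 35 clauses evaluate to true.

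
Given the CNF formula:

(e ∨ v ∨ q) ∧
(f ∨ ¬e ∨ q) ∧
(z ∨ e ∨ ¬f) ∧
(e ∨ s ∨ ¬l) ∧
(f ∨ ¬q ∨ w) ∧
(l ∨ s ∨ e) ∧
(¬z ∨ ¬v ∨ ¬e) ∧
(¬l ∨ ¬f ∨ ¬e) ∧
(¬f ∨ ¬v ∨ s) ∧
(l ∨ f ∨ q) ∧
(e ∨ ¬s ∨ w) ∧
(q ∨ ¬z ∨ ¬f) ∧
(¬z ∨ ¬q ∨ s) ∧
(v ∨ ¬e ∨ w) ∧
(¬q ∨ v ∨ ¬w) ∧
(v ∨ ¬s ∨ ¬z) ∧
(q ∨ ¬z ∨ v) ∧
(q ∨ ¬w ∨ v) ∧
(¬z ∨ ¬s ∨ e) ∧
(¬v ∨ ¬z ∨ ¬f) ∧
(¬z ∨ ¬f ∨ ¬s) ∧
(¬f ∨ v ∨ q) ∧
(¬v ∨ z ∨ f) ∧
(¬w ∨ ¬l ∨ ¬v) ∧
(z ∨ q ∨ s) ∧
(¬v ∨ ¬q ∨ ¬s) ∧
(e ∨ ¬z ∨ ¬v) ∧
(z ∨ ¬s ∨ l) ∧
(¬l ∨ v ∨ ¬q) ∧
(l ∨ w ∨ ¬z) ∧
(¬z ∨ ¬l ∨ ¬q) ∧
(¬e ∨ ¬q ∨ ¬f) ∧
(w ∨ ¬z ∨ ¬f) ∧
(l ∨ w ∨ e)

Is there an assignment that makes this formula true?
No

No, the formula is not satisfiable.

No assignment of truth values to the variables can make all 34 clauses true simultaneously.

The formula is UNSAT (unsatisfiable).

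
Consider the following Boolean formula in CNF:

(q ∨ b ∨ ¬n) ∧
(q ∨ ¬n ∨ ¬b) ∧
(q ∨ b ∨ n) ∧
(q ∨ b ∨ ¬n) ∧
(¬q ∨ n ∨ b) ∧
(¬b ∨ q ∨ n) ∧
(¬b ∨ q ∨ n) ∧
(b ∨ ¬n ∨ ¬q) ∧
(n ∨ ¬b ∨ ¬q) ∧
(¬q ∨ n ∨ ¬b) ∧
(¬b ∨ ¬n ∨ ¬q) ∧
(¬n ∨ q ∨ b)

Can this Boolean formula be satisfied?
No

No, the formula is not satisfiable.

No assignment of truth values to the variables can make all 12 clauses true simultaneously.

The formula is UNSAT (unsatisfiable).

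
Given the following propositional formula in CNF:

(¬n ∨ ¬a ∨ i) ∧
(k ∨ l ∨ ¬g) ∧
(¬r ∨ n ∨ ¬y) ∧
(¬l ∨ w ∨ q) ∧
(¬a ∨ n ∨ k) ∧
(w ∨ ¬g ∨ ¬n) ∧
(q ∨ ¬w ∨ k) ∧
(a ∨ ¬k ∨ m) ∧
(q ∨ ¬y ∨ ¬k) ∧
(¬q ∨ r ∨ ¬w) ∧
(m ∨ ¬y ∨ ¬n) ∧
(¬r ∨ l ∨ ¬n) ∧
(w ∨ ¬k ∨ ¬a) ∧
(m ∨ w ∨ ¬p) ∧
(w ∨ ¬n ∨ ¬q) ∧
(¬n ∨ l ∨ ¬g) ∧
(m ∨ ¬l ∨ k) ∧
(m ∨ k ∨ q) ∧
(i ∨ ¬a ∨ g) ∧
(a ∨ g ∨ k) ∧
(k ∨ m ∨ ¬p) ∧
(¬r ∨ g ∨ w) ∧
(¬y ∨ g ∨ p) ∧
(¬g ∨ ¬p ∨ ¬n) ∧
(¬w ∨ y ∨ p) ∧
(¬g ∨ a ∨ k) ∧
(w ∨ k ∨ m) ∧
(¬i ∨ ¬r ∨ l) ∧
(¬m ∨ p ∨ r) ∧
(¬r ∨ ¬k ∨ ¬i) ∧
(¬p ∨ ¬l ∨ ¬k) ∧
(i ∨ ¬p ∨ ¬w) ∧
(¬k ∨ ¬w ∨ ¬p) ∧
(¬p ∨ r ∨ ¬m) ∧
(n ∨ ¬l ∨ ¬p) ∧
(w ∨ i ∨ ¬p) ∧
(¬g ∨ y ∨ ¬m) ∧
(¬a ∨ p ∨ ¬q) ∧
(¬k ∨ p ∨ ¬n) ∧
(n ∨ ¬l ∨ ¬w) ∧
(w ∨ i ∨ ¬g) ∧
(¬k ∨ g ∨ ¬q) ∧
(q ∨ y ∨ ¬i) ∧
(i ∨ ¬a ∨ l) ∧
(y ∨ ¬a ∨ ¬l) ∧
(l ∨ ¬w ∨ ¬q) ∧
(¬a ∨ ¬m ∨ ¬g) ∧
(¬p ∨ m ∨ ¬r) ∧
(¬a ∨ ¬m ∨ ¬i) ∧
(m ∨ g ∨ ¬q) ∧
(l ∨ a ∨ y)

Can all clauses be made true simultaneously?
No

No, the formula is not satisfiable.

No assignment of truth values to the variables can make all 51 clauses true simultaneously.

The formula is UNSAT (unsatisfiable).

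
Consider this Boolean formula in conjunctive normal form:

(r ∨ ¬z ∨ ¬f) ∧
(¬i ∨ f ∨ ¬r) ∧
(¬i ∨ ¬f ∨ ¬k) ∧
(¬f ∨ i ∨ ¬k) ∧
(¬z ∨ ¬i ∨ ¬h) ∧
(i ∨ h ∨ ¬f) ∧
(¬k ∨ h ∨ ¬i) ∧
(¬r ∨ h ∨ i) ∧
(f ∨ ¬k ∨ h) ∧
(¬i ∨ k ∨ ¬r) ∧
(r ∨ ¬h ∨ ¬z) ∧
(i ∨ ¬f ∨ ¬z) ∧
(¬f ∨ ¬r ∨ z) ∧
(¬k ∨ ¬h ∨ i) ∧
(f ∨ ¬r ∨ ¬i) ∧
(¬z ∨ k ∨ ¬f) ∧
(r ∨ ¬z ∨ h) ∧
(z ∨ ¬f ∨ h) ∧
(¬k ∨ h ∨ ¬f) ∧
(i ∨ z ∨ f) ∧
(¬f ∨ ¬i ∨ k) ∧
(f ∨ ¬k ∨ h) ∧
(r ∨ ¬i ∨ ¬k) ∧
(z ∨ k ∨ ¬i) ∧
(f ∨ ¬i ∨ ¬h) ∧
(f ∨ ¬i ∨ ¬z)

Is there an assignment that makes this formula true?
Yes

Yes, the formula is satisfiable.

One satisfying assignment is: h=True, k=False, f=True, r=False, i=False, z=False

Verification: With this assignment, all 26 clauses evaluate to true.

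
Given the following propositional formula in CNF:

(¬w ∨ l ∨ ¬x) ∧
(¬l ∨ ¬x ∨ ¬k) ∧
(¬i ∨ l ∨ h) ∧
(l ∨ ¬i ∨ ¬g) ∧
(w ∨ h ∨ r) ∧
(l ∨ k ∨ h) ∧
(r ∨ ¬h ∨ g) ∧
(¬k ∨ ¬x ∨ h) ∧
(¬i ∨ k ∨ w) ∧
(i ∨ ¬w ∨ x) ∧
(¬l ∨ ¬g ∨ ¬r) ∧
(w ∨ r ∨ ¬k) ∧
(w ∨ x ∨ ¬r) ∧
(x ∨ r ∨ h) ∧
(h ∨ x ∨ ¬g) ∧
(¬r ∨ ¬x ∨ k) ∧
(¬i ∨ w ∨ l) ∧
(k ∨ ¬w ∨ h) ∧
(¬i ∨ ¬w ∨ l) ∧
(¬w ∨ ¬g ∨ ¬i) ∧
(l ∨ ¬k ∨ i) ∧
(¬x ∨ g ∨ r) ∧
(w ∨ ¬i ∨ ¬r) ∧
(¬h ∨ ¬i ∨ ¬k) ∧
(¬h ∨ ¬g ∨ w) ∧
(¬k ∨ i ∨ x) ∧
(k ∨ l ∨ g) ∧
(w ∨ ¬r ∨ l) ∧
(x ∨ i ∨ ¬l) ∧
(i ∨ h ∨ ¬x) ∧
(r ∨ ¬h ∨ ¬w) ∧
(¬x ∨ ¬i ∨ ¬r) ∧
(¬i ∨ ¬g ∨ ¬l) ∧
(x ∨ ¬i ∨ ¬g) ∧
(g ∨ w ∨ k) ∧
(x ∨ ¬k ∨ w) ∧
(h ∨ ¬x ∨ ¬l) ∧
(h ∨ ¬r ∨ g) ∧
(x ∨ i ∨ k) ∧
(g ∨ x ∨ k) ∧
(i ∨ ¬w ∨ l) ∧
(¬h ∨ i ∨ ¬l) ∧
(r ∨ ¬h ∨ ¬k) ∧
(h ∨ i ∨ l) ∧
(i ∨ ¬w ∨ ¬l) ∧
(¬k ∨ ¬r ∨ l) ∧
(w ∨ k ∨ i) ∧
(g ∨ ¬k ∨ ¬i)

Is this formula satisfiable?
No

No, the formula is not satisfiable.

No assignment of truth values to the variables can make all 48 clauses true simultaneously.

The formula is UNSAT (unsatisfiable).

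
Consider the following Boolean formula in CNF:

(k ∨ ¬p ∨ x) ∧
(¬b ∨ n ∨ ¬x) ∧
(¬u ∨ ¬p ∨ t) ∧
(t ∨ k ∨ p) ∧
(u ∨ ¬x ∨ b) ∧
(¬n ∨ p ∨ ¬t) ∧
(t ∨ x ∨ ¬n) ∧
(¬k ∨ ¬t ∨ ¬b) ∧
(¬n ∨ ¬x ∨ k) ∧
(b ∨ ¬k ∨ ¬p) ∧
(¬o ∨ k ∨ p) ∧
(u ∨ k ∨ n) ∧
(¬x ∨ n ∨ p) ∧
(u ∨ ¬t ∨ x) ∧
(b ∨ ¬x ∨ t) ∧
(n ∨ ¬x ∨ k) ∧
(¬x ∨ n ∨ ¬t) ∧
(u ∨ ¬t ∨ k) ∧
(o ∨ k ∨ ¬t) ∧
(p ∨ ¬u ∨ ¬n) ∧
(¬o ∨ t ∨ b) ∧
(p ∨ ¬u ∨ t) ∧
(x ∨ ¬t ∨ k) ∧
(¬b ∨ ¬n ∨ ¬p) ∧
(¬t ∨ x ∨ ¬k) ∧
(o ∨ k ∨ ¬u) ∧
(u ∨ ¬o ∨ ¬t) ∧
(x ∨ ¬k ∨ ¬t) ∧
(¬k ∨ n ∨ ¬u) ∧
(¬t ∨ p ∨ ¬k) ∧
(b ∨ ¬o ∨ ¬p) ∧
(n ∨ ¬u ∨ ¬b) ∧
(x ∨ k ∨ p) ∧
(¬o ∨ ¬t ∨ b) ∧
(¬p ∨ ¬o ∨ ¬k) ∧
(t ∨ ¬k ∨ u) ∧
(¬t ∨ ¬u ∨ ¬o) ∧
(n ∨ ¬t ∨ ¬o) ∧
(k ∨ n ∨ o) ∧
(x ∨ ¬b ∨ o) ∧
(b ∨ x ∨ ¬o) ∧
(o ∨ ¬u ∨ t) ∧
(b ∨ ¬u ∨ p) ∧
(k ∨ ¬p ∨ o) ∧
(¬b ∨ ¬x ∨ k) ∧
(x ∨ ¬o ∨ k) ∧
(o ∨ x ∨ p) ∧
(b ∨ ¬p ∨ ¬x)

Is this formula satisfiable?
No

No, the formula is not satisfiable.

No assignment of truth values to the variables can make all 48 clauses true simultaneously.

The formula is UNSAT (unsatisfiable).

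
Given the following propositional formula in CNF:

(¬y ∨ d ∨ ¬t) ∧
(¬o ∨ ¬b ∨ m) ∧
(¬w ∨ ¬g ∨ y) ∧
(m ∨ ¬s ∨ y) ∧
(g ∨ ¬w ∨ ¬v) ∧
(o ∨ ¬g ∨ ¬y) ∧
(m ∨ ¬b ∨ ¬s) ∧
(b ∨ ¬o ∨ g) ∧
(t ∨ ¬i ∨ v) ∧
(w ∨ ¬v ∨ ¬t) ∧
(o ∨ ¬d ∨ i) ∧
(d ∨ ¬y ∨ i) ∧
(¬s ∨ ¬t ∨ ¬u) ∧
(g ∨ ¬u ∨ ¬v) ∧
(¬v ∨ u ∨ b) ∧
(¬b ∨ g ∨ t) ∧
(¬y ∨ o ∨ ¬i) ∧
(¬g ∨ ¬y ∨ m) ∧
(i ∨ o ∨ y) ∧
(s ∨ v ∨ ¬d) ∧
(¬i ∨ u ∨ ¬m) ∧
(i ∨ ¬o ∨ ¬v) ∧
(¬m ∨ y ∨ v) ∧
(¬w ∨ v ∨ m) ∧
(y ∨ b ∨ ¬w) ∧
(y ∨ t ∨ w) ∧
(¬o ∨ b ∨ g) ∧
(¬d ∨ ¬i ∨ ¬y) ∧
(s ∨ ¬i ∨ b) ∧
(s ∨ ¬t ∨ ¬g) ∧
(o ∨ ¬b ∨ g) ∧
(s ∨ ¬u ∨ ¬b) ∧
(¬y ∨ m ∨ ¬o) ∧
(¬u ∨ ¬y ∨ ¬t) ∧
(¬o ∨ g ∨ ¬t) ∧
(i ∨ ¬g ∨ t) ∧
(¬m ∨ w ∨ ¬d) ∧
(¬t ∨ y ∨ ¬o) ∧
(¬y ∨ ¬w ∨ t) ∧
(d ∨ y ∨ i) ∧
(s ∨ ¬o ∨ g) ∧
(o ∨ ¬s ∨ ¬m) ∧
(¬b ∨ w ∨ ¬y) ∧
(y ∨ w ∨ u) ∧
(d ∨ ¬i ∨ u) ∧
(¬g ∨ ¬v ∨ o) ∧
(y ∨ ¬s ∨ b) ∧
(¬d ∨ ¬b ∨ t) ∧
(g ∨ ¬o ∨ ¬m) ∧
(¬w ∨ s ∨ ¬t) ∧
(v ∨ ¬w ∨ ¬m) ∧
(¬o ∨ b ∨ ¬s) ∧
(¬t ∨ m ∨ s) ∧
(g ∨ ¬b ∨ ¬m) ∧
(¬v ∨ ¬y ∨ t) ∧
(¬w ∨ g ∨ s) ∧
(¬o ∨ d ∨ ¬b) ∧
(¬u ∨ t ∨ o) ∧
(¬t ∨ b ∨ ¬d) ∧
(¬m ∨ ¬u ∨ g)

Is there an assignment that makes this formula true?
No

No, the formula is not satisfiable.

No assignment of truth values to the variables can make all 60 clauses true simultaneously.

The formula is UNSAT (unsatisfiable).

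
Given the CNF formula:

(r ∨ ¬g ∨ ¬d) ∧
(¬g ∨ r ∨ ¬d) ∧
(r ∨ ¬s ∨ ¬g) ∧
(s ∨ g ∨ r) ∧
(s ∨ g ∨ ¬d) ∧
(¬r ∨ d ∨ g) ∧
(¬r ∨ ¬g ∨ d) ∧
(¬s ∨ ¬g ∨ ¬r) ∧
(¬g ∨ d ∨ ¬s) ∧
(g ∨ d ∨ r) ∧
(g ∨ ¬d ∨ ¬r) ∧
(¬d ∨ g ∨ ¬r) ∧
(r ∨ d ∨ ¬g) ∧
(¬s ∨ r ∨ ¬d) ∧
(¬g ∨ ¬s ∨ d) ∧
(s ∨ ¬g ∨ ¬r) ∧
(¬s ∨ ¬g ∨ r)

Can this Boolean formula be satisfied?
No

No, the formula is not satisfiable.

No assignment of truth values to the variables can make all 17 clauses true simultaneously.

The formula is UNSAT (unsatisfiable).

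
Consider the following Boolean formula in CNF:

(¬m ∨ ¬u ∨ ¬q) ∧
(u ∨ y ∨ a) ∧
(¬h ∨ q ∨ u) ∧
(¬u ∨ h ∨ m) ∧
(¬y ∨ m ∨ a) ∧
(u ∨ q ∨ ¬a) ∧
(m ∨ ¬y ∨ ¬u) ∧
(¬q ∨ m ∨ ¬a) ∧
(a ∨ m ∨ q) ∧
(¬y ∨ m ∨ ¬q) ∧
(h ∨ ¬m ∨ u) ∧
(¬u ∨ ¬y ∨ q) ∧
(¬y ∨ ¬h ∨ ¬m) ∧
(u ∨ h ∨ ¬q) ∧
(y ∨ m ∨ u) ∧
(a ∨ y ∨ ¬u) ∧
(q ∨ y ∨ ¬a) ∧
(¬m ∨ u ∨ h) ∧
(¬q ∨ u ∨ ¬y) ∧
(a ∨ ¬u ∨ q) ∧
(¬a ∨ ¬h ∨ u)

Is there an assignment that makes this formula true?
No

No, the formula is not satisfiable.

No assignment of truth values to the variables can make all 21 clauses true simultaneously.

The formula is UNSAT (unsatisfiable).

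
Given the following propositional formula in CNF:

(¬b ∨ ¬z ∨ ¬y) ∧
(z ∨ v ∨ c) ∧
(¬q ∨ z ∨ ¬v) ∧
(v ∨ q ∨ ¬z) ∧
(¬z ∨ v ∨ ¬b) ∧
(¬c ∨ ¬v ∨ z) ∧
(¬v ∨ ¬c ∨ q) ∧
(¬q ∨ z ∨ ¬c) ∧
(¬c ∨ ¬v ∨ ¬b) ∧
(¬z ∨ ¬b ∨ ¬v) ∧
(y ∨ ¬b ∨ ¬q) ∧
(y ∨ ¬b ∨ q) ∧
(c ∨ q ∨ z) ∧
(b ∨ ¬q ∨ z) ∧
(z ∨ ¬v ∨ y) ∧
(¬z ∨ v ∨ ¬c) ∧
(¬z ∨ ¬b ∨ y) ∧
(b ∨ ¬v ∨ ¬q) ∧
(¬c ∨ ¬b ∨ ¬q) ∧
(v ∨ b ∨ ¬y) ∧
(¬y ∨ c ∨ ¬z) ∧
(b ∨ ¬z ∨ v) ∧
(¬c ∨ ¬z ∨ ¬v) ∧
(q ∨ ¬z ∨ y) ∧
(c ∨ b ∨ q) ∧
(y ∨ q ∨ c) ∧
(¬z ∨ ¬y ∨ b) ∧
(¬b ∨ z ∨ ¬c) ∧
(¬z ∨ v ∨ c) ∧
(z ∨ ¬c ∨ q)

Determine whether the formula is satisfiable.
No

No, the formula is not satisfiable.

No assignment of truth values to the variables can make all 30 clauses true simultaneously.

The formula is UNSAT (unsatisfiable).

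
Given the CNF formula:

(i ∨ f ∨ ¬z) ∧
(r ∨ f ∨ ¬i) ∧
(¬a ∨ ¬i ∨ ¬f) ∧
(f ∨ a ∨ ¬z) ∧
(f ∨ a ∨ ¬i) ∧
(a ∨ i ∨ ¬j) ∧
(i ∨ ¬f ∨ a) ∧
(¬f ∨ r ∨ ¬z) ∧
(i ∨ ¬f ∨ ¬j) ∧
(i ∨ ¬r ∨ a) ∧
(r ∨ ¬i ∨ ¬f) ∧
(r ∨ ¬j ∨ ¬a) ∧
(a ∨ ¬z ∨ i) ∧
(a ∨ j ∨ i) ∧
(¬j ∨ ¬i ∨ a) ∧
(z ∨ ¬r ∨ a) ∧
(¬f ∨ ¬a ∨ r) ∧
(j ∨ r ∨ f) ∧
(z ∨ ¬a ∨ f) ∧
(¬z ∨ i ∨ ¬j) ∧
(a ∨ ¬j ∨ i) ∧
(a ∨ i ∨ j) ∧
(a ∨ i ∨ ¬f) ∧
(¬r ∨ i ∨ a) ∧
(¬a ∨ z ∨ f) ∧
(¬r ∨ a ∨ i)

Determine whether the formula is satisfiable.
Yes

Yes, the formula is satisfiable.

One satisfying assignment is: f=True, i=True, r=True, z=True, j=False, a=False

Verification: With this assignment, all 26 clauses evaluate to true.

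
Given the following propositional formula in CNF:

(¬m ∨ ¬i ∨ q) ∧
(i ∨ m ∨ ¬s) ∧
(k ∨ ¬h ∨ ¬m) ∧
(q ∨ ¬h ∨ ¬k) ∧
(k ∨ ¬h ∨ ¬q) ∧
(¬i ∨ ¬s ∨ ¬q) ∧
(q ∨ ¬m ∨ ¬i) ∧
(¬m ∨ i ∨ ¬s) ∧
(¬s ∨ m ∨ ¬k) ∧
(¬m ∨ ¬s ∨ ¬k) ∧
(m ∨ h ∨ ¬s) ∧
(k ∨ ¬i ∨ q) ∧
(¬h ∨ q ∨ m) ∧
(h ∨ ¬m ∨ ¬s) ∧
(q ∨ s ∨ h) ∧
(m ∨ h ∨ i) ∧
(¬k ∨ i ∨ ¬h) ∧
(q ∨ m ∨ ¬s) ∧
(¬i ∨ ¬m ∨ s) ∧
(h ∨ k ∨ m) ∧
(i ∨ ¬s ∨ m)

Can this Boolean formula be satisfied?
Yes

Yes, the formula is satisfiable.

One satisfying assignment is: i=False, k=False, m=True, s=False, q=True, h=False

Verification: With this assignment, all 21 clauses evaluate to true.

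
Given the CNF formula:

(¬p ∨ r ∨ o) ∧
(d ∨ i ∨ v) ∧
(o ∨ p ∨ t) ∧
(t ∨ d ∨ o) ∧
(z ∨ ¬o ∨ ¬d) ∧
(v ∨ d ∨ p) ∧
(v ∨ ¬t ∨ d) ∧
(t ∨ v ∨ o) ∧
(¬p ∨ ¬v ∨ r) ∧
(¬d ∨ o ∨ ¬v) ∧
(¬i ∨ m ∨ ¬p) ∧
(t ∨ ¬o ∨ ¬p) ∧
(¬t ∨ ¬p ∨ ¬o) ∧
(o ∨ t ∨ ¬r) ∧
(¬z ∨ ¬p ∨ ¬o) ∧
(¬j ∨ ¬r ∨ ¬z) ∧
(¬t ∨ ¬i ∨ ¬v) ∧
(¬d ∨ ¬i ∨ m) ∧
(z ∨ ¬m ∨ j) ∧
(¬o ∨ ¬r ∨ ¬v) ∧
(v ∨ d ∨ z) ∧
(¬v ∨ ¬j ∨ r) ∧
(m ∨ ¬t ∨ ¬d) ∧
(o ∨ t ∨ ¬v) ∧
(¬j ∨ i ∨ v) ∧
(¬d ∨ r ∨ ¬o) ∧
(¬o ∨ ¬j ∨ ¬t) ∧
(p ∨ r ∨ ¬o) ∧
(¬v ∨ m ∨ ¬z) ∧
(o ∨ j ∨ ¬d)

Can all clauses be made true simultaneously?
Yes

Yes, the formula is satisfiable.

One satisfying assignment is: o=False, t=True, m=True, z=False, v=False, d=True, p=False, r=True, j=True, i=True

Verification: With this assignment, all 30 clauses evaluate to true.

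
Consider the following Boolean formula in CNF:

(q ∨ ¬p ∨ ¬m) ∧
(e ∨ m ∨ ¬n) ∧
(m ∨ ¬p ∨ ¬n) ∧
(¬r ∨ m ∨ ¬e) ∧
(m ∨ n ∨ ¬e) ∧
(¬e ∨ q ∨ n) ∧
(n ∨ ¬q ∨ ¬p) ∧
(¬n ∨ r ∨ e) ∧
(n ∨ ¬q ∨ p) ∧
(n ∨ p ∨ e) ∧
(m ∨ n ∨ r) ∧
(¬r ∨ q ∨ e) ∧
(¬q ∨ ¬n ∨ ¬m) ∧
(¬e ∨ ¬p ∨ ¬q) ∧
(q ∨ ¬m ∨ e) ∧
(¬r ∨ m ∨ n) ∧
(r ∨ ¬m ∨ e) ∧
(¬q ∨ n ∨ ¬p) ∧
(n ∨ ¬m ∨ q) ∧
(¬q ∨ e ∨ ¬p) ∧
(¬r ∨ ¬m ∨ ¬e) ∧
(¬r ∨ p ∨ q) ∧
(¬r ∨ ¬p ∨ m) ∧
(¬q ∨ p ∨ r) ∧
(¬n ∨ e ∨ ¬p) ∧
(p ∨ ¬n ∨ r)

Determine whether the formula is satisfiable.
No

No, the formula is not satisfiable.

No assignment of truth values to the variables can make all 26 clauses true simultaneously.

The formula is UNSAT (unsatisfiable).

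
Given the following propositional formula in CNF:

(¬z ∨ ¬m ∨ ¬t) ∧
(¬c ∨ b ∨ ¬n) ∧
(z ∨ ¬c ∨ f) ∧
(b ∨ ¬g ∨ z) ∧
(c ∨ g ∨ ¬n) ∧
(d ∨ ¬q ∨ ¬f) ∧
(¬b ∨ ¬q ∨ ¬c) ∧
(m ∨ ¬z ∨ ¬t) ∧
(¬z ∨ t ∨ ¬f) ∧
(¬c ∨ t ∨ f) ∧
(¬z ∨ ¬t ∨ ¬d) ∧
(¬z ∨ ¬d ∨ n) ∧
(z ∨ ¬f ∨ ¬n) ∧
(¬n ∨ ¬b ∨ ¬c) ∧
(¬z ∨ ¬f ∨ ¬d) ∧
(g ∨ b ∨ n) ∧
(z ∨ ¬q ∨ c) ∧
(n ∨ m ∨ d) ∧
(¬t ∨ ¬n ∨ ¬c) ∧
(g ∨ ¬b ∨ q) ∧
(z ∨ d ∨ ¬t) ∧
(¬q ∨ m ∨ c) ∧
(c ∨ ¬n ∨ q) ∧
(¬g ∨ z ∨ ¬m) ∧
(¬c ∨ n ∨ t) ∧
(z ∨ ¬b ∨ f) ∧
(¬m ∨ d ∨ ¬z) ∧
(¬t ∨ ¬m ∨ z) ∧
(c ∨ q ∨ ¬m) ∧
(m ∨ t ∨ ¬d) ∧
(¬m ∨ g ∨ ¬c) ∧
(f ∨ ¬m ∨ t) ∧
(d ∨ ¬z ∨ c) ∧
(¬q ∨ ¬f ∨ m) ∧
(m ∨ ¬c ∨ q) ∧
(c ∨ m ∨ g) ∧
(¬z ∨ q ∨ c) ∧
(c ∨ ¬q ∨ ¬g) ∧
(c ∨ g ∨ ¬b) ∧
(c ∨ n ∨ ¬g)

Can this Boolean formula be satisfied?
No

No, the formula is not satisfiable.

No assignment of truth values to the variables can make all 40 clauses true simultaneously.

The formula is UNSAT (unsatisfiable).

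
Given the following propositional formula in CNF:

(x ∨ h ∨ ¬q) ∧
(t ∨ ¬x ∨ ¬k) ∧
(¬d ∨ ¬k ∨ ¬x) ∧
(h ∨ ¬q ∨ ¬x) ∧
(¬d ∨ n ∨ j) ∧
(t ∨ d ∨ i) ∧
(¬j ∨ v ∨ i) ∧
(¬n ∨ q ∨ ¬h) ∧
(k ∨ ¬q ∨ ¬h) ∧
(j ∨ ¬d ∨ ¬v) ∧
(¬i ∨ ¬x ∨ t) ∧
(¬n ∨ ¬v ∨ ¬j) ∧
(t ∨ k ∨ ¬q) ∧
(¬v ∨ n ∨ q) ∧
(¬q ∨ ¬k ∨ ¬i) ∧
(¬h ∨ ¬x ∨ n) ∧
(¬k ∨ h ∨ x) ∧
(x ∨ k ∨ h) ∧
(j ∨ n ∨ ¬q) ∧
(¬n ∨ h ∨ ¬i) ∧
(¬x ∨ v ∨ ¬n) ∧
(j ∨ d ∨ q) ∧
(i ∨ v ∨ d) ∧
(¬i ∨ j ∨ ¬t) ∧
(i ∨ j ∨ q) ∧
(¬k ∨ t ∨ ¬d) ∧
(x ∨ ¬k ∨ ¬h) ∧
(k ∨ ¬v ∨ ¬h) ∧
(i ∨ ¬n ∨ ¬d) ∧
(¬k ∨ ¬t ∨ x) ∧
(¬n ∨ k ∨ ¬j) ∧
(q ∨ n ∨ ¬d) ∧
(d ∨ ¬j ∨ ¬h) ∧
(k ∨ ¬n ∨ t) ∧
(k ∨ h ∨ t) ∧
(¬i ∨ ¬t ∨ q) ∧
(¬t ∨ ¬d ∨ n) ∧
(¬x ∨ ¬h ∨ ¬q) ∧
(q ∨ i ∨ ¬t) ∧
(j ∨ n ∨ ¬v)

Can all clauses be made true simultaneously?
No

No, the formula is not satisfiable.

No assignment of truth values to the variables can make all 40 clauses true simultaneously.

The formula is UNSAT (unsatisfiable).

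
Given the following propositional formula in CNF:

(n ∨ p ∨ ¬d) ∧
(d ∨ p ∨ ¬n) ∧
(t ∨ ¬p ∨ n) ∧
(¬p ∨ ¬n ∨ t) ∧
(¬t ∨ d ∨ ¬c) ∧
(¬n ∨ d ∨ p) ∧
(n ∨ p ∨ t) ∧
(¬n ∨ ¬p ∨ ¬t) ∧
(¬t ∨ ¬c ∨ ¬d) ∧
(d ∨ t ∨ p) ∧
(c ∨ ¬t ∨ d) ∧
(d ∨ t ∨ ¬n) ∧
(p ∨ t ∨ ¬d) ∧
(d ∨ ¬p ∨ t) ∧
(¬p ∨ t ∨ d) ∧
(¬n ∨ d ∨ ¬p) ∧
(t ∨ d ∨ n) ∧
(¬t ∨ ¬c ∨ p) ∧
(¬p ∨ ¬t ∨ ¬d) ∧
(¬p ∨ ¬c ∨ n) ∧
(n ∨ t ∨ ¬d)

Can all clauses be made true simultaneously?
Yes

Yes, the formula is satisfiable.

One satisfying assignment is: t=True, c=False, d=True, p=False, n=True

Verification: With this assignment, all 21 clauses evaluate to true.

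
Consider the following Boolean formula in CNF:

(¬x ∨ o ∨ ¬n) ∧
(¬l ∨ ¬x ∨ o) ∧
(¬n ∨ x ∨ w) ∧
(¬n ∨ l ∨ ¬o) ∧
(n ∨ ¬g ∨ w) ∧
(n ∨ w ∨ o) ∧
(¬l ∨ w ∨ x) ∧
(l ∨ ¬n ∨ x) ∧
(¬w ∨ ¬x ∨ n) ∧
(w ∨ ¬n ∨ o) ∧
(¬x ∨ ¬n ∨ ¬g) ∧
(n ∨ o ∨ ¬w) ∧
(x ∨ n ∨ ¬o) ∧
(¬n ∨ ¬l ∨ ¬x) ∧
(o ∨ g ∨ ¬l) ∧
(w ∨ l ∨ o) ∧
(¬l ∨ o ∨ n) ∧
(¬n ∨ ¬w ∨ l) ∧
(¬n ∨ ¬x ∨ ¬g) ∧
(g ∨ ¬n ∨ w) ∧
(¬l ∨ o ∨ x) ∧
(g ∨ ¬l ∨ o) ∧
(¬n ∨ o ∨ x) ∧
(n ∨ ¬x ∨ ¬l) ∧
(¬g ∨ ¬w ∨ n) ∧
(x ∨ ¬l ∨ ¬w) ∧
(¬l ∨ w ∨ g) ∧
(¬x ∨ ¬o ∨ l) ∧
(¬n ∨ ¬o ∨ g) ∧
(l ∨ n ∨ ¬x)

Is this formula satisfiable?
No

No, the formula is not satisfiable.

No assignment of truth values to the variables can make all 30 clauses true simultaneously.

The formula is UNSAT (unsatisfiable).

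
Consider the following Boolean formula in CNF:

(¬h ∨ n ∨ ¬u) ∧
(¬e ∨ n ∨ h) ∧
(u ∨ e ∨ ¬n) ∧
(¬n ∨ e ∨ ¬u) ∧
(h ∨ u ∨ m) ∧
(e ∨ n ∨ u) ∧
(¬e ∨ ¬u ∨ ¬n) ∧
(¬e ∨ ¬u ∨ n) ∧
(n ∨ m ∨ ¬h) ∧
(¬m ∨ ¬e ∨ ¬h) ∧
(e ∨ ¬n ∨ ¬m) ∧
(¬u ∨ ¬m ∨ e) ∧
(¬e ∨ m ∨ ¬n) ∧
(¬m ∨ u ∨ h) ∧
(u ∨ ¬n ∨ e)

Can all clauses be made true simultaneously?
Yes

Yes, the formula is satisfiable.

One satisfying assignment is: h=False, n=False, e=False, u=True, m=False

Verification: With this assignment, all 15 clauses evaluate to true.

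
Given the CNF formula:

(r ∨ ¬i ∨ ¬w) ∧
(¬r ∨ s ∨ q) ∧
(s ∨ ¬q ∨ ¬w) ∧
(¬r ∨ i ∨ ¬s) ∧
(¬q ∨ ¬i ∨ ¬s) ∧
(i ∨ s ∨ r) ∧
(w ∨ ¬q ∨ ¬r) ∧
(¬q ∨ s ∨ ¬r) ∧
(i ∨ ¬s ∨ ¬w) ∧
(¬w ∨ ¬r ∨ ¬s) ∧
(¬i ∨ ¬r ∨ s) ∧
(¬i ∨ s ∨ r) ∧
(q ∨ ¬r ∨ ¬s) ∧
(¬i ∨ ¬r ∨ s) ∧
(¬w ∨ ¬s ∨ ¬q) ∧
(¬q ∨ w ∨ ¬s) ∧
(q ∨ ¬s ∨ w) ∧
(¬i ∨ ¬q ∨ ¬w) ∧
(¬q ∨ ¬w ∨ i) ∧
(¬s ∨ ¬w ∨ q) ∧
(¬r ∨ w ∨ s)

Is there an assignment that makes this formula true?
No

No, the formula is not satisfiable.

No assignment of truth values to the variables can make all 21 clauses true simultaneously.

The formula is UNSAT (unsatisfiable).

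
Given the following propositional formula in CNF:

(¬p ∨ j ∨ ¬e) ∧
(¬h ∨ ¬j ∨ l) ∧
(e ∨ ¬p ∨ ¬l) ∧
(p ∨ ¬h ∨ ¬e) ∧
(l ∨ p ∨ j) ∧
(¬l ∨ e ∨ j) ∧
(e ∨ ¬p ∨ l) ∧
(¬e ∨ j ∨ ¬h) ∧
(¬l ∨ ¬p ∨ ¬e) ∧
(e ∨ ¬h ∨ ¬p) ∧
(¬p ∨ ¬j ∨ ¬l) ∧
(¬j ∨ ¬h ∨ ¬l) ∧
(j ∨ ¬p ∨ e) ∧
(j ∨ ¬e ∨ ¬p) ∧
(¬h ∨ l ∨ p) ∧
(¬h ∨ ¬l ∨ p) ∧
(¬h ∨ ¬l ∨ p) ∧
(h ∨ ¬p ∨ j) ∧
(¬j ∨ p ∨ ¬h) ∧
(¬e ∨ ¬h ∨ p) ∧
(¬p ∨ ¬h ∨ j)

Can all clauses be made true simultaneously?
Yes

Yes, the formula is satisfiable.

One satisfying assignment is: h=False, l=False, p=False, e=False, j=True

Verification: With this assignment, all 21 clauses evaluate to true.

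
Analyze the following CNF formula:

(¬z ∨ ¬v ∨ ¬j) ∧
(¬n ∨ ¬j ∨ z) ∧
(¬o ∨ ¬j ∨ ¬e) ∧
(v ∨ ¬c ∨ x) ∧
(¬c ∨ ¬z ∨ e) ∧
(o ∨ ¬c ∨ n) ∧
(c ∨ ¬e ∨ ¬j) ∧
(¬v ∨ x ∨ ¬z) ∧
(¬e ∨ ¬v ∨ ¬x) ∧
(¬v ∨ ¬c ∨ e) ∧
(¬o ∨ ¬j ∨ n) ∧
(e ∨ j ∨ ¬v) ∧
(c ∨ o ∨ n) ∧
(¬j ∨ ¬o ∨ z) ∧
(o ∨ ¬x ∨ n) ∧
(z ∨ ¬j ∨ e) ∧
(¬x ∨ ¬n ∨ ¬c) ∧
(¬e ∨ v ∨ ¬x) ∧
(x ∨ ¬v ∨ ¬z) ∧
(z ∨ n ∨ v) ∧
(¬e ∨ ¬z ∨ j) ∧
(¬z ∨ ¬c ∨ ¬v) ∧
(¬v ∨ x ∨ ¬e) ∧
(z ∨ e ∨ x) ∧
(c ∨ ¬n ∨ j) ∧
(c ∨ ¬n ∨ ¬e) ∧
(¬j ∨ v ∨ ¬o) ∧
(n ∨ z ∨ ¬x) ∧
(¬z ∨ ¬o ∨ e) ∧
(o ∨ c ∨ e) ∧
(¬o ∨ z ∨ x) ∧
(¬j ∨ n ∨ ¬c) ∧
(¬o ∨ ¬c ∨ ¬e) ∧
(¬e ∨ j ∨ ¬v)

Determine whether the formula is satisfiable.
No

No, the formula is not satisfiable.

No assignment of truth values to the variables can make all 34 clauses true simultaneously.

The formula is UNSAT (unsatisfiable).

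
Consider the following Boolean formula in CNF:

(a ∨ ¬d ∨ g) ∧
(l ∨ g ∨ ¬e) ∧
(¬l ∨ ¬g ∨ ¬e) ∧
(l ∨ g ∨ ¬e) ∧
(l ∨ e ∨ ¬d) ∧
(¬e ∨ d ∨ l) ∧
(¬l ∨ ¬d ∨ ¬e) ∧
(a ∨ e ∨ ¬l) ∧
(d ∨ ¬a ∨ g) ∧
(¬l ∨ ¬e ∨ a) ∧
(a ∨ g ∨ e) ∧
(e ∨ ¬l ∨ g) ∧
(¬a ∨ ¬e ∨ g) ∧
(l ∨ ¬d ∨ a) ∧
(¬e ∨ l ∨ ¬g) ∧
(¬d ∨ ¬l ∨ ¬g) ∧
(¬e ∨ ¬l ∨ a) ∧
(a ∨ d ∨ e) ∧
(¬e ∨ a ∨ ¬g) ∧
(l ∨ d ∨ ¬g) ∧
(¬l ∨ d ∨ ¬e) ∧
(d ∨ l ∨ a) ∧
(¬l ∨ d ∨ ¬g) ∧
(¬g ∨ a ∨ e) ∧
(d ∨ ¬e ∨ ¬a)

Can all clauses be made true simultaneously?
No

No, the formula is not satisfiable.

No assignment of truth values to the variables can make all 25 clauses true simultaneously.

The formula is UNSAT (unsatisfiable).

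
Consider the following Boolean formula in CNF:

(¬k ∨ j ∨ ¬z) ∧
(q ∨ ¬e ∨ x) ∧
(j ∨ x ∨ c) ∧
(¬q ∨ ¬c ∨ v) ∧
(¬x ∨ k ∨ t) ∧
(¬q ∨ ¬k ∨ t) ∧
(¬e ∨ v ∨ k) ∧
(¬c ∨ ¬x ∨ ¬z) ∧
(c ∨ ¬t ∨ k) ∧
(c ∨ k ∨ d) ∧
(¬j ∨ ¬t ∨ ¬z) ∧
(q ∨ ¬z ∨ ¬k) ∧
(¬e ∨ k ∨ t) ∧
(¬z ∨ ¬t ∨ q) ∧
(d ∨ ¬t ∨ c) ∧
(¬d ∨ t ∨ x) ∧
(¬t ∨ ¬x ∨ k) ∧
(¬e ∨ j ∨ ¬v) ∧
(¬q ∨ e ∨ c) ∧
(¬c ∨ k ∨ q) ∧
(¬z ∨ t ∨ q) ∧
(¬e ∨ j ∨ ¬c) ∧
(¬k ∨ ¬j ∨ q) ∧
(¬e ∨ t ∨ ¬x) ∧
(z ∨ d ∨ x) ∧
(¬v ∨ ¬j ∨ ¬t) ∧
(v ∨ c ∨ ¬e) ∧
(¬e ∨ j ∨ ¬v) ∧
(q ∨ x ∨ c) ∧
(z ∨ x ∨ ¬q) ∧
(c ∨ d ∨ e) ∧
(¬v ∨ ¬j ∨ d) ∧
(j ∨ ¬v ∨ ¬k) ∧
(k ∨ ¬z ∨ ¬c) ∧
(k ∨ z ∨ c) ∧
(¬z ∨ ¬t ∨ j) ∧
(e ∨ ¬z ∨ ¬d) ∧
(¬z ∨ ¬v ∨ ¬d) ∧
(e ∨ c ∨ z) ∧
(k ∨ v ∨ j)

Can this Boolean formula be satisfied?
Yes

Yes, the formula is satisfiable.

One satisfying assignment is: z=False, c=True, v=False, t=False, d=False, x=True, q=False, j=False, e=False, k=True

Verification: With this assignment, all 40 clauses evaluate to true.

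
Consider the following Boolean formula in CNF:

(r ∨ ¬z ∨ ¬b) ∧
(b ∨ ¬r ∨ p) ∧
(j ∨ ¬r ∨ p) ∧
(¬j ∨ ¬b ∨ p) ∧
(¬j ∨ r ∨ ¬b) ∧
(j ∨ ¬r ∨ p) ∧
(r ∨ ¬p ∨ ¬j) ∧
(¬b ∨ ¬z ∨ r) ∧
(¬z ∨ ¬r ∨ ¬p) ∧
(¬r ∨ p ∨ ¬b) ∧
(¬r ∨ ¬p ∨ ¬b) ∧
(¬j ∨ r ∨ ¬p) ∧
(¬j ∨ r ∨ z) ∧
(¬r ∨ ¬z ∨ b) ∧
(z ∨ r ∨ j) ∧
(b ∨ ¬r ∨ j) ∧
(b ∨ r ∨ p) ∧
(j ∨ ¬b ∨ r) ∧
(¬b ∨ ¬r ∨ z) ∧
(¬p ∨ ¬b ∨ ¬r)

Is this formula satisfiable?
Yes

Yes, the formula is satisfiable.

One satisfying assignment is: b=False, r=True, z=False, j=True, p=True

Verification: With this assignment, all 20 clauses evaluate to true.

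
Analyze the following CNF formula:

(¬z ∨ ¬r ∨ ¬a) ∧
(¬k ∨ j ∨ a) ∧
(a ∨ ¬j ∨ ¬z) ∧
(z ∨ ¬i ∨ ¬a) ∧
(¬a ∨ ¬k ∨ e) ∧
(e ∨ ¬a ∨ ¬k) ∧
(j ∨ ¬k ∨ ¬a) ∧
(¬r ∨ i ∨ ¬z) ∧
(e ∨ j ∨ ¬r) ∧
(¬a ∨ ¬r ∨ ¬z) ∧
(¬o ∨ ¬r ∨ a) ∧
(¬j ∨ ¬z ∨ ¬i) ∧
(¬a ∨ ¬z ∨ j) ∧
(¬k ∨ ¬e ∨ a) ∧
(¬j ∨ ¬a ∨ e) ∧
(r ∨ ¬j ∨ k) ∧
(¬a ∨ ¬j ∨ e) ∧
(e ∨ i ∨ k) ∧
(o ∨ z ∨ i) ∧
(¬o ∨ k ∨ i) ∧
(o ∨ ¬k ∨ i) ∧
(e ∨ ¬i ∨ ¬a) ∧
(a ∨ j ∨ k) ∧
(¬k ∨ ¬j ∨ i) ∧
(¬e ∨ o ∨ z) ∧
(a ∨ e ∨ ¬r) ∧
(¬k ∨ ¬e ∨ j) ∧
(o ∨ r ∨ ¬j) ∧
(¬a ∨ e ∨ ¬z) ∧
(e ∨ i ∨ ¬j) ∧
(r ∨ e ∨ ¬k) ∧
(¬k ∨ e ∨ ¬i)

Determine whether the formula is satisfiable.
No

No, the formula is not satisfiable.

No assignment of truth values to the variables can make all 32 clauses true simultaneously.

The formula is UNSAT (unsatisfiable).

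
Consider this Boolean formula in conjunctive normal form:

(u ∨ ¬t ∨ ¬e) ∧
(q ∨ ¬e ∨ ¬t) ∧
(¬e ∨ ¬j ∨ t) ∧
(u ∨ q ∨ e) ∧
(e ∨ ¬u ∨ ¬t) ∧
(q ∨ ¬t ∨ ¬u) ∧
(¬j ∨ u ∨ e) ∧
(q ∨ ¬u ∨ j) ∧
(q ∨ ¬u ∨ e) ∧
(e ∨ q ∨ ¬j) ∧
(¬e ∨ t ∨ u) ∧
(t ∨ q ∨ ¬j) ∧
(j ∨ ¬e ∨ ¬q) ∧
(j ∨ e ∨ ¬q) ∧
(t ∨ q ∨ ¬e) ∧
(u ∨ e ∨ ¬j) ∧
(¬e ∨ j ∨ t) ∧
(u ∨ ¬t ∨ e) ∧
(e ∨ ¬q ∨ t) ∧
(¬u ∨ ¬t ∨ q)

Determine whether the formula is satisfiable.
Yes

Yes, the formula is satisfiable.

One satisfying assignment is: u=True, j=True, t=True, q=True, e=True

Verification: With this assignment, all 20 clauses evaluate to true.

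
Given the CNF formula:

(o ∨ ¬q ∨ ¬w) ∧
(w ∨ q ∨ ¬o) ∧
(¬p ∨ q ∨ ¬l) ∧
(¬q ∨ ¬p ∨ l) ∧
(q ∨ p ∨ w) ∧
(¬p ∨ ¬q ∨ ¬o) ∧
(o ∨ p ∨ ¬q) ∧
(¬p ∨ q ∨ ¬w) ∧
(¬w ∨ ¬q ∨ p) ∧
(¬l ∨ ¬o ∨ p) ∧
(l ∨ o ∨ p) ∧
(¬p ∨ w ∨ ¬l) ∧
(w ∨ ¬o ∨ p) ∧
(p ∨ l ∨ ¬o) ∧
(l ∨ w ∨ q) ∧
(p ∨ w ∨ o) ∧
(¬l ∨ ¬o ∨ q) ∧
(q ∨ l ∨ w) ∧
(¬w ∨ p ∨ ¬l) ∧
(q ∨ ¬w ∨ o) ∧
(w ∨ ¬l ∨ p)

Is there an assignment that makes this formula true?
No

No, the formula is not satisfiable.

No assignment of truth values to the variables can make all 21 clauses true simultaneously.

The formula is UNSAT (unsatisfiable).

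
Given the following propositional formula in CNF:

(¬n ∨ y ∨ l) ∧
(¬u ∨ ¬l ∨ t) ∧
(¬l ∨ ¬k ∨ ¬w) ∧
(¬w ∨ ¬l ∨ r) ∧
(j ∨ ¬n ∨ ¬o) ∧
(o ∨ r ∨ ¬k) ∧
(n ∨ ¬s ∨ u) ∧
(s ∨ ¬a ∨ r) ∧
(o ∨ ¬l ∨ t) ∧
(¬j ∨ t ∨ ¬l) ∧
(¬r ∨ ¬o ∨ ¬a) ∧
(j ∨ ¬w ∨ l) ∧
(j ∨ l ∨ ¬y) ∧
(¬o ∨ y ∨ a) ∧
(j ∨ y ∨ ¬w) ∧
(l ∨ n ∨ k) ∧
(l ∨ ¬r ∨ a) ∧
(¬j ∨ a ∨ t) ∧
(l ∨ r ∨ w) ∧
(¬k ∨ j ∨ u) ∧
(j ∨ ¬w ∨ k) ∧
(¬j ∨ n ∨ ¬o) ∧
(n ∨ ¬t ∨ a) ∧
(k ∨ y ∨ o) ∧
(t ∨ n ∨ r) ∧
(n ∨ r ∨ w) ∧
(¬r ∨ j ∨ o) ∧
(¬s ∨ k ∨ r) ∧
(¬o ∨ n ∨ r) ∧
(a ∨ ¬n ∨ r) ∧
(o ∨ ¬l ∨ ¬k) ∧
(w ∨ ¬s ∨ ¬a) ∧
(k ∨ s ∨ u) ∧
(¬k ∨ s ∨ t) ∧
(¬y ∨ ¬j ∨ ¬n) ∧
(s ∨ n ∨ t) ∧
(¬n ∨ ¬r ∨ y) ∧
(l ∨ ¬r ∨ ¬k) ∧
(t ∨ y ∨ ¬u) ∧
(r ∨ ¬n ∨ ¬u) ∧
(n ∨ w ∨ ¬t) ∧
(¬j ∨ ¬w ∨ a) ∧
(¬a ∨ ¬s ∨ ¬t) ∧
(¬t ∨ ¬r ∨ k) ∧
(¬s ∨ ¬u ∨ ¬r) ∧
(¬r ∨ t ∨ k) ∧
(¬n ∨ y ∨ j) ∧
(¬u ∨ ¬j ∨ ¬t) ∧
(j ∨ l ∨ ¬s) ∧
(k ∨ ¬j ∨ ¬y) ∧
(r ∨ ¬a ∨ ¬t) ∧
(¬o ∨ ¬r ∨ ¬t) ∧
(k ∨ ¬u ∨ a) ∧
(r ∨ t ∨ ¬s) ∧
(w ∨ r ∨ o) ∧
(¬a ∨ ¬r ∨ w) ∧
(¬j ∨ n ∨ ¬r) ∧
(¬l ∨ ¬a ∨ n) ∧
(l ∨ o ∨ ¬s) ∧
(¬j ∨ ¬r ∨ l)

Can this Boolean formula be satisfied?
No

No, the formula is not satisfiable.

No assignment of truth values to the variables can make all 60 clauses true simultaneously.

The formula is UNSAT (unsatisfiable).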